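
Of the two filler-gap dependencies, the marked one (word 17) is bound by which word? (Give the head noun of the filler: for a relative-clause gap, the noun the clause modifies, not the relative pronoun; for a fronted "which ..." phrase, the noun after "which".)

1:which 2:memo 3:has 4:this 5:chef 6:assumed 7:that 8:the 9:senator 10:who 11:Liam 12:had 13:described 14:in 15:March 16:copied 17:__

The marked gap is the direct object of "copied".
Its filler is the fronted wh-phrase "which memo", at word 2.
(The other dependency links word 9 to a gap after word 13.)

2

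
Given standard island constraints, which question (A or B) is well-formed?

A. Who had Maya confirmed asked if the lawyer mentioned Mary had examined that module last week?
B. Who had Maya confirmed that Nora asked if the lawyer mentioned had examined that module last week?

In B, the wh-phrase is extracted from inside a wh-island (introduced by "if"), which blocks movement.
In A, the extraction path crosses only that-complement boundaries, which are transparent.
So A is grammatical.

A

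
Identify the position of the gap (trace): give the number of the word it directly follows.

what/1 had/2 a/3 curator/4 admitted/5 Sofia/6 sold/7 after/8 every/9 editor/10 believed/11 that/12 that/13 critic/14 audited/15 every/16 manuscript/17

7

The displaced element is "what" (word 1).
It is linked across 1 clause boundary (Ø).
It functions as the direct object of "sold", so the gap sits immediately after word 7 ("sold").
Base order: A curator had admitted Sofia sold what after every editor believed that that critic audited every manuscript.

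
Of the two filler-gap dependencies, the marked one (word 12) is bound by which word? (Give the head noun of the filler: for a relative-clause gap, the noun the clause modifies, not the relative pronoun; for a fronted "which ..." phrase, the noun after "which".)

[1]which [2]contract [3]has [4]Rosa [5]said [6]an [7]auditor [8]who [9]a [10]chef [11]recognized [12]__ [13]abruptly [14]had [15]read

The marked gap is inside the relative clause, the direct object of "recognized".
Its filler is the head noun "auditor" (via "who"), at word 7.
(The other dependency links word 2 to a gap after word 15.)

7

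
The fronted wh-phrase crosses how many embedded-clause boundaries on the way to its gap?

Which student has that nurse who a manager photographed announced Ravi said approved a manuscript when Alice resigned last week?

"which student" is extracted from the subject of "approved".
Boundaries crossed, outermost first: [Ø], [Ø] — 2 in total.

2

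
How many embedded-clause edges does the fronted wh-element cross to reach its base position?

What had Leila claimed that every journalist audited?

"what" is extracted from the object of "audited".
Boundaries crossed, outermost first: [that] — 1 in total.

1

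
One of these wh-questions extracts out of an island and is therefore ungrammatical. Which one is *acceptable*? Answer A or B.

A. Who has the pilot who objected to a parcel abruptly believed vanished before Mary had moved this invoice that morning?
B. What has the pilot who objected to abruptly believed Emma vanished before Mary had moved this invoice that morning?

A

In B, the wh-phrase is extracted from inside a complex-NP island (relative clause) (introduced by "who"), which blocks movement.
In A, the extraction path crosses only that-complement boundaries, which are transparent.
So A is grammatical.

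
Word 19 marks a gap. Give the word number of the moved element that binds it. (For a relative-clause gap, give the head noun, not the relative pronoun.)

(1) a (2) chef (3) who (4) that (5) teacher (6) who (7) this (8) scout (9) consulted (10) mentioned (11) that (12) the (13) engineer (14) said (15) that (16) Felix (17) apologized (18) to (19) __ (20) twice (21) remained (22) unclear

2

The gap at 19 is the prepositional object of "apologized", inside a relative clause.
The relative pronoun is "who" (word 3); it is bound by the head noun immediately before it.
Its filler is the head noun "chef", at word 2.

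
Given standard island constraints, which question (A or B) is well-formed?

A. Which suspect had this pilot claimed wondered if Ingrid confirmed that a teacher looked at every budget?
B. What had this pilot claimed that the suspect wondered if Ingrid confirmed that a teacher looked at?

A

In B, the wh-phrase is extracted from inside a wh-island (introduced by "if"), which blocks movement.
In A, the extraction path crosses only that-complement boundaries, which are transparent.
So A is grammatical.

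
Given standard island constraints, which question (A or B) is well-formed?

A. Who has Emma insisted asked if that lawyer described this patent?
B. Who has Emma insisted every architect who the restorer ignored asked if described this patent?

In B, the wh-phrase is extracted from inside a wh-island (introduced by "if"), which blocks movement.
In A, the extraction path crosses only that-complement boundaries, which are transparent.
So A is grammatical.

A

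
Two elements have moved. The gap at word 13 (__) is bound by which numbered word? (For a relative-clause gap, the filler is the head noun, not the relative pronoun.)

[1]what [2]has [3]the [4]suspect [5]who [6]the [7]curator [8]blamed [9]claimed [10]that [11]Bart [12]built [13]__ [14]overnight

The marked gap is the direct object of "built".
Its filler is the fronted wh-phrase "what", at word 1.
(The other dependency links word 4 to a gap after word 8.)

1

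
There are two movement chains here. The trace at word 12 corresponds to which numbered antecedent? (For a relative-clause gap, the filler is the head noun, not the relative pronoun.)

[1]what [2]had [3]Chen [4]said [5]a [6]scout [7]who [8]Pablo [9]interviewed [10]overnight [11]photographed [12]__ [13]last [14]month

The marked gap is the direct object of "photographed".
Its filler is the fronted wh-phrase "what", at word 1.
(The other dependency links word 6 to a gap after word 9.)

1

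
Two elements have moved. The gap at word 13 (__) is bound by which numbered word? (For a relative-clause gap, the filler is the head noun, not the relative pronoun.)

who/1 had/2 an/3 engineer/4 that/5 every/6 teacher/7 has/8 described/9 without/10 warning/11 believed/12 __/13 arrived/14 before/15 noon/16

The marked gap is the subject of "arrived".
Its filler is the fronted wh-phrase "who", at word 1.
(The other dependency links word 4 to a gap after word 9.)

1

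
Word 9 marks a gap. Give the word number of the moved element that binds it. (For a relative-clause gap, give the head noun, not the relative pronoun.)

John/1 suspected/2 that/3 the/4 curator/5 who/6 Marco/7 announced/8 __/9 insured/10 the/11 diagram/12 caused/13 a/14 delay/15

The gap at 9 is the subject of "insured", inside a relative clause.
The relative pronoun is "who" (word 6); it is bound by the head noun immediately before it.
Its filler is the head noun "curator", at word 5.

5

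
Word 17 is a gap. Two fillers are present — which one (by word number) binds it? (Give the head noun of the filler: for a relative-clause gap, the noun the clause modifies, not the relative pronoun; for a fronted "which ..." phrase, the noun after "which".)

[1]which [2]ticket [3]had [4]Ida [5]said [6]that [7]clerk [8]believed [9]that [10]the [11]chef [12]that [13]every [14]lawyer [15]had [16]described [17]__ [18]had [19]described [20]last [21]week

The marked gap is inside the relative clause, the direct object of "described".
Its filler is the head noun "chef" (via "that"), at word 11.
(The other dependency links word 2 to a gap after word 19.)

11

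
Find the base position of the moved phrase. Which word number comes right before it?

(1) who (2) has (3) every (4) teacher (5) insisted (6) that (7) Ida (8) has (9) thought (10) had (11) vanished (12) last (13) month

The displaced element is "who" (word 1).
It is linked across 2 clause boundaries (that → Ø).
It functions as the subject of "vanished", so the gap sits immediately after word 9 ("thought").
Base order: Every teacher has insisted that Ida has thought that who had vanished last month.

9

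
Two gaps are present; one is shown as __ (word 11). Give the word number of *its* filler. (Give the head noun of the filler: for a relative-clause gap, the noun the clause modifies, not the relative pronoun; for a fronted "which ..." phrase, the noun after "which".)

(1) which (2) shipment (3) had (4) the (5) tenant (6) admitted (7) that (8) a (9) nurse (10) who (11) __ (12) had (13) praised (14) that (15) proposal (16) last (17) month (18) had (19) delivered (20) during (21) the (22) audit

9

The marked gap is inside the relative clause, the subject of "praised".
Its filler is the head noun "nurse" (via "who"), at word 9.
(The other dependency links word 2 to a gap after word 19.)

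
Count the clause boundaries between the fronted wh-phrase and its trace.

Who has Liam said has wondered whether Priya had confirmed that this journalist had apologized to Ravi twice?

1

"who" is extracted from the subject of "wondered".
Boundaries crossed, outermost first: [Ø] — 1 in total.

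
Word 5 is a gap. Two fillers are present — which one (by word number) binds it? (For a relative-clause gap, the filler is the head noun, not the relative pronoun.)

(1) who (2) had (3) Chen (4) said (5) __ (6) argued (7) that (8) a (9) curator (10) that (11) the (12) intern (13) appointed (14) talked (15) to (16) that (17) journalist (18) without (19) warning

1

The marked gap is the subject of "argued".
Its filler is the fronted wh-phrase "who", at word 1.
(The other dependency links word 9 to a gap after word 13.)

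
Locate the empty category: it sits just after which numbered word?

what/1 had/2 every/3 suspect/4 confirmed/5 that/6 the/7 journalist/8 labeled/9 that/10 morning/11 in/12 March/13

The displaced element is "what" (word 1).
It is linked across 1 clause boundary (that).
It functions as the direct object of "labeled", so the gap sits immediately after word 9 ("labeled").
Base order: Every suspect had confirmed that the journalist labeled what that morning in March.

9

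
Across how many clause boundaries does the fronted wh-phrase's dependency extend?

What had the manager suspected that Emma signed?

"what" is extracted from the object of "signed".
Boundaries crossed, outermost first: [that] — 1 in total.

1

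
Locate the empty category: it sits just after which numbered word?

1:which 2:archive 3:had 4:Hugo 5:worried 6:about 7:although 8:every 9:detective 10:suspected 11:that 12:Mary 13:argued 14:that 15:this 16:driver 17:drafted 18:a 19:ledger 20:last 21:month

The displaced element is "which archive" (word 2).
It functions as the object of the preposition "about" of "worried", so the gap sits immediately after word 6 ("about").
Base order: Hugo had worried about which archive although every detective suspected that Mary argued that this driver drafted a ledger last month.

6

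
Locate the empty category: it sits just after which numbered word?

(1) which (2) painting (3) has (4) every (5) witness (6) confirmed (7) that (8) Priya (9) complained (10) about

The displaced element is "which painting" (word 2).
It is linked across 1 clause boundary (that).
It functions as the object of the preposition "about" of "complained", so the gap sits immediately after word 10 ("about").
Base order: Every witness has confirmed that Priya complained about which painting.

10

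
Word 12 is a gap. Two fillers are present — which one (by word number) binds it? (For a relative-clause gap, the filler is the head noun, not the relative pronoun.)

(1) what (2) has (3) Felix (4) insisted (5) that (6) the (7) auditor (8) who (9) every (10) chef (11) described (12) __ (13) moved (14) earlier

7

The marked gap is inside the relative clause, the direct object of "described".
Its filler is the head noun "auditor" (via "who"), at word 7.
(The other dependency links word 1 to a gap after word 13.)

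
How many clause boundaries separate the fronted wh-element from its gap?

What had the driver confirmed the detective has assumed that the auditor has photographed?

"what" is extracted from the object of "photographed".
Boundaries crossed, outermost first: [Ø], [that] — 2 in total.

2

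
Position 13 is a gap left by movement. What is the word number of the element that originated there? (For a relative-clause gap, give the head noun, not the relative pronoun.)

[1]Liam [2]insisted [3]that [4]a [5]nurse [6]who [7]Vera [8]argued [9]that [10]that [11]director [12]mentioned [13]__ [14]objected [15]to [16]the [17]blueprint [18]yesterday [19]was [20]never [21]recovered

The gap at 13 is the subject of "objected", inside a relative clause.
The relative pronoun is "who" (word 6); it is bound by the head noun immediately before it.
Its filler is the head noun "nurse", at word 5.

5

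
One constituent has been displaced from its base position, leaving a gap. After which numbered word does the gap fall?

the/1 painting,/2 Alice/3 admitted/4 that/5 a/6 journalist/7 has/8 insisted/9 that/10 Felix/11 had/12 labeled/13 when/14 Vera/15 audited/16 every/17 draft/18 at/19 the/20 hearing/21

The displaced element is "the painting" (word 2).
It is linked across 2 clause boundaries (that → that).
It functions as the direct object of "labeled", so the gap sits immediately after word 13 ("labeled").
Base order: Alice admitted that a journalist has insisted that Felix had labeled the painting when Vera audited every draft at the hearing.

13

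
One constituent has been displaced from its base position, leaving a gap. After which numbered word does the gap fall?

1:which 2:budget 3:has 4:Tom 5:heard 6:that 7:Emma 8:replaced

8

The displaced element is "which budget" (word 2).
It is linked across 1 clause boundary (that).
It functions as the direct object of "replaced", so the gap sits immediately after word 8 ("replaced").
Base order: Tom has heard that Emma replaced which budget.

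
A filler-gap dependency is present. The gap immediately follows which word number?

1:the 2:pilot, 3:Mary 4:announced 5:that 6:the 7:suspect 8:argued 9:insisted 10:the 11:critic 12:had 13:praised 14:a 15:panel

The displaced element is "the pilot" (word 2).
It is linked across 2 clause boundaries (that → Ø).
It functions as the subject of "insisted", so the gap sits immediately after word 8 ("argued").
Base order: Mary announced that the suspect argued that the pilot insisted the critic had praised a panel.

8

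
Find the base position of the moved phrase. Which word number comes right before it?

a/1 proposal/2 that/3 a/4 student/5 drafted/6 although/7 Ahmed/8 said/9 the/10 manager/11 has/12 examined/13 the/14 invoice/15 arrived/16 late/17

The displaced element is "a proposal" (word 2).
It functions as the direct object of "drafted", so the gap sits immediately after word 6 ("drafted").
Base order: A student drafted a proposal although Ahmed said the manager has examined the invoice.

6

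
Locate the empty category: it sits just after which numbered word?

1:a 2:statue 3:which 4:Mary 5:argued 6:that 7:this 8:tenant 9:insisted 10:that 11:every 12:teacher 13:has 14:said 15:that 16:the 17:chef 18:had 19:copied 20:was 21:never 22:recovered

The displaced element is "a statue" (word 2).
It is linked across 3 clause boundaries (that → that → that).
It functions as the direct object of "copied", so the gap sits immediately after word 19 ("copied").
Base order: Mary argued that this tenant insisted that every teacher has said that the chef had copied a statue.

19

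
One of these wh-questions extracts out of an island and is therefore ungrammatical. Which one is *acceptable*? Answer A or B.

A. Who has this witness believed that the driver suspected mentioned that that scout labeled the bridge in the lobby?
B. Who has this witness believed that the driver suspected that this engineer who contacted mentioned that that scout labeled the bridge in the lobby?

In B, the wh-phrase is extracted from inside a complex-NP island (relative clause) (introduced by "who"), which blocks movement.
In A, the extraction path crosses only that-complement boundaries, which are transparent.
So A is grammatical.

A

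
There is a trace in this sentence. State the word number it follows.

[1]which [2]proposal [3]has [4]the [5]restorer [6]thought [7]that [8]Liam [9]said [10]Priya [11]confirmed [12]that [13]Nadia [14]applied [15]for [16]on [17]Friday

15

The displaced element is "which proposal" (word 2).
It is linked across 3 clause boundaries (that → Ø → that).
It functions as the object of the preposition "for" of "applied", so the gap sits immediately after word 15 ("for").
Base order: The restorer has thought that Liam said Priya confirmed that Nadia applied for which proposal on Friday.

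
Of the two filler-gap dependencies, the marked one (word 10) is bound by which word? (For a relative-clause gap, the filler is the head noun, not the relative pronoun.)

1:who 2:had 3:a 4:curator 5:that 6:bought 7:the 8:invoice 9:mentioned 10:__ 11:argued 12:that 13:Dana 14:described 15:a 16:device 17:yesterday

1

The marked gap is the subject of "argued".
Its filler is the fronted wh-phrase "who", at word 1.
(The other dependency links word 4 to a gap after word 5.)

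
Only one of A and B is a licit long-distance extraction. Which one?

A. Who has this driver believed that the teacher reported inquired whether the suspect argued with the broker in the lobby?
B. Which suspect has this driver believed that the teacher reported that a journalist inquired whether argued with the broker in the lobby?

A

In B, the wh-phrase is extracted from inside a wh-island (introduced by "whether"), which blocks movement.
In A, the extraction path crosses only that-complement boundaries, which are transparent.
So A is grammatical.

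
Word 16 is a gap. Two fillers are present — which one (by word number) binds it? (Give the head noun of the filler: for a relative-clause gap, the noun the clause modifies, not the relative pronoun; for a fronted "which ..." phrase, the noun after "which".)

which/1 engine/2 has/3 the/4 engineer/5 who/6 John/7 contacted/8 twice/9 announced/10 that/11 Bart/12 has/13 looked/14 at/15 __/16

The marked gap is the object of the preposition "at" of "looked".
Its filler is the fronted wh-phrase "which engine", at word 2.
(The other dependency links word 5 to a gap after word 8.)

2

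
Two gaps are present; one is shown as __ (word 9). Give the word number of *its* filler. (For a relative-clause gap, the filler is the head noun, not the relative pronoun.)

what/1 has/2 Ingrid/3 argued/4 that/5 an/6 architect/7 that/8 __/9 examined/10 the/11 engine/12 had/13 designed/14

7

The marked gap is inside the relative clause, the subject of "examined".
Its filler is the head noun "architect" (via "that"), at word 7.
(The other dependency links word 1 to a gap after word 14.)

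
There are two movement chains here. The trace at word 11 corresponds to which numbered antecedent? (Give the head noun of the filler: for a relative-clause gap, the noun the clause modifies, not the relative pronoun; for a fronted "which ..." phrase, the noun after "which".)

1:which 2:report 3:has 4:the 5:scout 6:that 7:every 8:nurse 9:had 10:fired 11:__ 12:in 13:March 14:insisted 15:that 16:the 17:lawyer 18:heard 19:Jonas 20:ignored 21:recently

5

The marked gap is inside the relative clause, the direct object of "fired".
Its filler is the head noun "scout" (via "that"), at word 5.
(The other dependency links word 2 to a gap after word 20.)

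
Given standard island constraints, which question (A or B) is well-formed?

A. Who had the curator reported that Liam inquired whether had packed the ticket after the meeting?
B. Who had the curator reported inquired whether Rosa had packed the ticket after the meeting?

In A, the wh-phrase is extracted from inside a wh-island (introduced by "whether"), which blocks movement.
In B, the extraction path crosses only that-complement boundaries, which are transparent.
So B is grammatical.

B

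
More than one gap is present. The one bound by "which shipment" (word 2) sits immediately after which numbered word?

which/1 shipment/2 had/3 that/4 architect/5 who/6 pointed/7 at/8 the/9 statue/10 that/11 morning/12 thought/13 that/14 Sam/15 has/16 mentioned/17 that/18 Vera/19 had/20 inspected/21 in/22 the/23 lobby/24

The displaced element is "which shipment" (word 2).
It is linked across 2 clause boundaries (that → that).
It functions as the direct object of "inspected", so the gap sits immediately after word 21 ("inspected").
Base order: That architect who pointed at the statue that morning had thought that Sam has mentioned that Vera had inspected which shipment in the lobby.

21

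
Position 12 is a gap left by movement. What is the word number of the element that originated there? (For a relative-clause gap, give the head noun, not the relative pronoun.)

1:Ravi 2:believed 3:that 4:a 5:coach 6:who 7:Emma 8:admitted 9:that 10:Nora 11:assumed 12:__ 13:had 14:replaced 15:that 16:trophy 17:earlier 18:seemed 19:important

5

The gap at 12 is the subject of "replaced", inside a relative clause.
The relative pronoun is "who" (word 6); it is bound by the head noun immediately before it.
Its filler is the head noun "coach", at word 5.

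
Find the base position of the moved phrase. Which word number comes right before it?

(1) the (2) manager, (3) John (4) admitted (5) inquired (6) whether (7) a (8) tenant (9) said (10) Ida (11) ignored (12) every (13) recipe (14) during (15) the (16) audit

4

The displaced element is "the manager" (word 2).
It is linked across 1 clause boundary (Ø).
It functions as the subject of "inquired", so the gap sits immediately after word 4 ("admitted").
Base order: John admitted that the manager inquired whether a tenant said Ida ignored every recipe during the audit.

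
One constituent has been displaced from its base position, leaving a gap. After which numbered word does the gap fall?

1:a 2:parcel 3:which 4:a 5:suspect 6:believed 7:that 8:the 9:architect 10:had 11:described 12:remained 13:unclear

The displaced element is "a parcel" (word 2).
It is linked across 1 clause boundary (that).
It functions as the direct object of "described", so the gap sits immediately after word 11 ("described").
Base order: A suspect believed that the architect had described a parcel.

11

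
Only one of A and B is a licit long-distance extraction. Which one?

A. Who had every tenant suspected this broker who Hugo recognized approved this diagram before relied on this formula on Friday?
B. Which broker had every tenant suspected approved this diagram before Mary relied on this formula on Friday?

B

In A, the wh-phrase is extracted from inside an adjunct island (introduced by "before"), which blocks movement.
In B, the extraction path crosses only that-complement boundaries, which are transparent.
So B is grammatical.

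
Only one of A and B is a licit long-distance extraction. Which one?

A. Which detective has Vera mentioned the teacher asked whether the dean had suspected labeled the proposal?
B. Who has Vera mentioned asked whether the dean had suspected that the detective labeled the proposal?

In A, the wh-phrase is extracted from inside a wh-island (introduced by "whether"), which blocks movement.
In B, the extraction path crosses only that-complement boundaries, which are transparent.
So B is grammatical.

B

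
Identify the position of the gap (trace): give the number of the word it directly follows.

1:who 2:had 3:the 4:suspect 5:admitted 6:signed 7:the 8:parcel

5

The displaced element is "who" (word 1).
It is linked across 1 clause boundary (Ø).
It functions as the subject of "signed", so the gap sits immediately after word 5 ("admitted").
Base order: The suspect had admitted that who signed the parcel.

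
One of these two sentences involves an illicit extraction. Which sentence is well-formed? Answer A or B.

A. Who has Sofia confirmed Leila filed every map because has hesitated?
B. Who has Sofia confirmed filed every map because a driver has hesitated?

In A, the wh-phrase is extracted from inside an adjunct island (introduced by "because"), which blocks movement.
In B, the extraction path crosses only that-complement boundaries, which are transparent.
So B is grammatical.

B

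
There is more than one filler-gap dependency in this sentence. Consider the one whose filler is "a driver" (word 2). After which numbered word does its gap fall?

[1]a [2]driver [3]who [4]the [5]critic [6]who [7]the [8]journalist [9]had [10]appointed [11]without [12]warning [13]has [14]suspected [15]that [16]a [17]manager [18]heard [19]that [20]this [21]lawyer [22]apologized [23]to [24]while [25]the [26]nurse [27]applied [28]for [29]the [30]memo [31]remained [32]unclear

The displaced element is "a driver" (word 2).
It is linked across 2 clause boundaries (that → that).
It functions as the object of the preposition "to" of "apologized", so the gap sits immediately after word 23 ("to").
Base order: The critic who the journalist had appointed without warning has suspected that a manager heard that this lawyer apologized to a driver while the nurse applied for the memo.

23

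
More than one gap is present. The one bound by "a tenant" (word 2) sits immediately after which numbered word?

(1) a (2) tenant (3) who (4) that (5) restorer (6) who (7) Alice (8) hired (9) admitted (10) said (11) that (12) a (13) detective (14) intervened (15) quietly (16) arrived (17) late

9

The displaced element is "a tenant" (word 2).
It is linked across 1 clause boundary (Ø).
It functions as the subject of "said", so the gap sits immediately after word 9 ("admitted").
Base order: That restorer who Alice hired admitted that a tenant said that a detective intervened quietly.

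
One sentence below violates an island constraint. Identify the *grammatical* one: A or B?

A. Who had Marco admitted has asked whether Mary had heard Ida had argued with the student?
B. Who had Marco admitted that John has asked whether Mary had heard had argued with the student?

In B, the wh-phrase is extracted from inside a wh-island (introduced by "whether"), which blocks movement.
In A, the extraction path crosses only that-complement boundaries, which are transparent.
So A is grammatical.

A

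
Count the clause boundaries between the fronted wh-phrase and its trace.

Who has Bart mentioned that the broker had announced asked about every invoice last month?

2

"who" is extracted from the subject of "asked".
Boundaries crossed, outermost first: [that], [Ø] — 2 in total.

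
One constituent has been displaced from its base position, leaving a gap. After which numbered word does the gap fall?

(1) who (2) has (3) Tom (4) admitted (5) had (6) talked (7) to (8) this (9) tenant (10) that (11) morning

4

The displaced element is "who" (word 1).
It is linked across 1 clause boundary (Ø).
It functions as the subject of "talked", so the gap sits immediately after word 4 ("admitted").
Base order: Tom has admitted that who had talked to this tenant that morning.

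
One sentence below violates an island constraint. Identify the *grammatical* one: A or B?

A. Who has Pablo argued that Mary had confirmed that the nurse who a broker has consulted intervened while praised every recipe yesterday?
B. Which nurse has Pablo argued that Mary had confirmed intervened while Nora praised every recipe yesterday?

B

In A, the wh-phrase is extracted from inside an adjunct island (introduced by "while"), which blocks movement.
In B, the extraction path crosses only that-complement boundaries, which are transparent.
So B is grammatical.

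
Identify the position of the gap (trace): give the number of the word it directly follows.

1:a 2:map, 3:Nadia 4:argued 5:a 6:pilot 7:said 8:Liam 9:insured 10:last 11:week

9

The displaced element is "a map" (word 2).
It is linked across 2 clause boundaries (Ø → Ø).
It functions as the direct object of "insured", so the gap sits immediately after word 9 ("insured").
Base order: Nadia argued a pilot said Liam insured a map last week.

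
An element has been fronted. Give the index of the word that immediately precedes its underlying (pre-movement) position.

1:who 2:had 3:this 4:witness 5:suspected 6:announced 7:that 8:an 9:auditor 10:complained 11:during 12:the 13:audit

The displaced element is "who" (word 1).
It is linked across 1 clause boundary (Ø).
It functions as the subject of "announced", so the gap sits immediately after word 5 ("suspected").
Base order: This witness had suspected that who announced that an auditor complained during the audit.

5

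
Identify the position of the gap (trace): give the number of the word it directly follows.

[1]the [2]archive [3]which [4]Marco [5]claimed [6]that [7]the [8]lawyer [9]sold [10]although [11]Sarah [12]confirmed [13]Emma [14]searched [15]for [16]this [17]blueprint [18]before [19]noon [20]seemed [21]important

The displaced element is "the archive" (word 2).
It is linked across 1 clause boundary (that).
It functions as the direct object of "sold", so the gap sits immediately after word 9 ("sold").
Base order: Marco claimed that the lawyer sold the archive although Sarah confirmed Emma searched for this blueprint before noon.

9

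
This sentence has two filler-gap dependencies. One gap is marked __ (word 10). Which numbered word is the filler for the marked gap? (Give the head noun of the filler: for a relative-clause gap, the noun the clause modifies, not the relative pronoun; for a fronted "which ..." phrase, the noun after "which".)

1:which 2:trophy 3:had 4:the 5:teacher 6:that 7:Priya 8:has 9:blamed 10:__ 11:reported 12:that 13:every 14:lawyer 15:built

5

The marked gap is inside the relative clause, the direct object of "blamed".
Its filler is the head noun "teacher" (via "that"), at word 5.
(The other dependency links word 2 to a gap after word 15.)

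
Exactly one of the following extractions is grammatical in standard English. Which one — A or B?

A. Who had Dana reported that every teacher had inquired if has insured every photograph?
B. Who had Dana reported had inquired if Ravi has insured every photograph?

In A, the wh-phrase is extracted from inside a wh-island (introduced by "if"), which blocks movement.
In B, the extraction path crosses only that-complement boundaries, which are transparent.
So B is grammatical.

B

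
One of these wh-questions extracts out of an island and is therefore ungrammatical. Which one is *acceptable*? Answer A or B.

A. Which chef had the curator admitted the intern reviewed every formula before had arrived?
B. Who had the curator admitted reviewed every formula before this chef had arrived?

In A, the wh-phrase is extracted from inside an adjunct island (introduced by "before"), which blocks movement.
In B, the extraction path crosses only that-complement boundaries, which are transparent.
So B is grammatical.

B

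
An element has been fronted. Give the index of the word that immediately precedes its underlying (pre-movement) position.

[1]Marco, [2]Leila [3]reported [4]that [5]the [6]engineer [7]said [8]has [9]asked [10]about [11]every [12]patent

7

The displaced element is "Marco" (word 1).
It is linked across 2 clause boundaries (that → Ø).
It functions as the subject of "asked", so the gap sits immediately after word 7 ("said").
Base order: Leila reported that the engineer said that Marco has asked about every patent.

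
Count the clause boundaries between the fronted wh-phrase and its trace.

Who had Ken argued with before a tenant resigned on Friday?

0

"who" originates inside the matrix clause — no clause boundary is crossed.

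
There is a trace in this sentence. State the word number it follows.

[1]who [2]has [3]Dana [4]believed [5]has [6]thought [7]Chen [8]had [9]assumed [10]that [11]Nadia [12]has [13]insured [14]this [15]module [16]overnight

The displaced element is "who" (word 1).
It is linked across 1 clause boundary (Ø).
It functions as the subject of "thought", so the gap sits immediately after word 4 ("believed").
Base order: Dana has believed that who has thought Chen had assumed that Nadia has insured this module overnight.

4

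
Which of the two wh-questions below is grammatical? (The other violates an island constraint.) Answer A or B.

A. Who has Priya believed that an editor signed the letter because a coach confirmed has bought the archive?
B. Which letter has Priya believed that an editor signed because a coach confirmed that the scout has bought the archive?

In A, the wh-phrase is extracted from inside an adjunct island (introduced by "because"), which blocks movement.
In B, the extraction path crosses only that-complement boundaries, which are transparent.
So B is grammatical.

B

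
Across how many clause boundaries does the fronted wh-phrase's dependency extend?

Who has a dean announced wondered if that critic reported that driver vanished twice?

1

"who" is extracted from the subject of "wondered".
Boundaries crossed, outermost first: [Ø] — 1 in total.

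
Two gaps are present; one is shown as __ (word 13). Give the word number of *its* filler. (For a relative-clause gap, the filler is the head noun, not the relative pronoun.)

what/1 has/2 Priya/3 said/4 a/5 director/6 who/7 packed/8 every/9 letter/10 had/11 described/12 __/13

The marked gap is the direct object of "described".
Its filler is the fronted wh-phrase "what", at word 1.
(The other dependency links word 6 to a gap after word 7.)

1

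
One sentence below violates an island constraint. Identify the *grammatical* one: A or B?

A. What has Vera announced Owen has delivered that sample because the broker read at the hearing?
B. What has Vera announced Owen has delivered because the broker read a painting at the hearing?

In A, the wh-phrase is extracted from inside an adjunct island (introduced by "because"), which blocks movement.
In B, the extraction path crosses only that-complement boundaries, which are transparent.
So B is grammatical.

B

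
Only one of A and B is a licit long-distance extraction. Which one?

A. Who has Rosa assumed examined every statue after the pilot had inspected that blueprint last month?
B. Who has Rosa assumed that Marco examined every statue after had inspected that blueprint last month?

A

In B, the wh-phrase is extracted from inside an adjunct island (introduced by "after"), which blocks movement.
In A, the extraction path crosses only that-complement boundaries, which are transparent.
So A is grammatical.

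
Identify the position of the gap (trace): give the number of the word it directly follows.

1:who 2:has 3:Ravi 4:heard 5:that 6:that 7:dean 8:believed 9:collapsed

The displaced element is "who" (word 1).
It is linked across 2 clause boundaries (that → Ø).
It functions as the subject of "collapsed", so the gap sits immediately after word 8 ("believed").
Base order: Ravi has heard that that dean believed who collapsed.

8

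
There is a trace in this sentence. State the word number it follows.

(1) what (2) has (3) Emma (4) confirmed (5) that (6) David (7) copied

The displaced element is "what" (word 1).
It is linked across 1 clause boundary (that).
It functions as the direct object of "copied", so the gap sits immediately after word 7 ("copied").
Base order: Emma has confirmed that David copied what.

7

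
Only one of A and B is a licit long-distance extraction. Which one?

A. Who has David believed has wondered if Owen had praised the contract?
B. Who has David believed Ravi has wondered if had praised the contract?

A

In B, the wh-phrase is extracted from inside a wh-island (introduced by "if"), which blocks movement.
In A, the extraction path crosses only that-complement boundaries, which are transparent.
So A is grammatical.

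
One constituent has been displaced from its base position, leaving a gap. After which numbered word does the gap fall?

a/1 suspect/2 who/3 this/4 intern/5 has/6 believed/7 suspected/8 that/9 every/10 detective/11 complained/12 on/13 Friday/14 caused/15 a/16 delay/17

The displaced element is "a suspect" (word 2).
It is linked across 1 clause boundary (Ø).
It functions as the subject of "suspected", so the gap sits immediately after word 7 ("believed").
Base order: This intern has believed that a suspect suspected that every detective complained on Friday.

7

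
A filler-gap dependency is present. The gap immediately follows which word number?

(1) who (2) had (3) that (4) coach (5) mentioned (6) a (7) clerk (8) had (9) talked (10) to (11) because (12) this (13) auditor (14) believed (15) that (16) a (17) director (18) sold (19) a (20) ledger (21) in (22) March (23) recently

10

The displaced element is "who" (word 1).
It is linked across 1 clause boundary (Ø).
It functions as the object of the preposition "to" of "talked", so the gap sits immediately after word 10 ("to").
Base order: That coach had mentioned a clerk had talked to who because this auditor believed that a director sold a ledger in March recently.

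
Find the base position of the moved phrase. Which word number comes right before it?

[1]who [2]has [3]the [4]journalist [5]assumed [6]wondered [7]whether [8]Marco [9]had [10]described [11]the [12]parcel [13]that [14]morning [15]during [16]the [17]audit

The displaced element is "who" (word 1).
It is linked across 1 clause boundary (Ø).
It functions as the subject of "wondered", so the gap sits immediately after word 5 ("assumed").
Base order: The journalist has assumed that who wondered whether Marco had described the parcel that morning during the audit.

5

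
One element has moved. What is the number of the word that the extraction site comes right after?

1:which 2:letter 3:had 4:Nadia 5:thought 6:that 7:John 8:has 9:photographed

The displaced element is "which letter" (word 2).
It is linked across 1 clause boundary (that).
It functions as the direct object of "photographed", so the gap sits immediately after word 9 ("photographed").
Base order: Nadia had thought that John has photographed which letter.

9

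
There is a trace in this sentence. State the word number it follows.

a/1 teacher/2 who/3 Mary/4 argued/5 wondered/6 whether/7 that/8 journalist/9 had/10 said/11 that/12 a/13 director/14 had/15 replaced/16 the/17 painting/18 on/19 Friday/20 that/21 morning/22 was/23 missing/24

The displaced element is "a teacher" (word 2).
It is linked across 1 clause boundary (Ø).
It functions as the subject of "wondered", so the gap sits immediately after word 5 ("argued").
Base order: Mary argued that a teacher wondered whether that journalist had said that a director had replaced the painting on Friday that morning.

5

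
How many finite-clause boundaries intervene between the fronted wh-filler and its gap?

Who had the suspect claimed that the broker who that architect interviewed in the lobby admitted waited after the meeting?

"who" is extracted from the subject of "waited".
Boundaries crossed, outermost first: [that], [Ø] — 2 in total.

2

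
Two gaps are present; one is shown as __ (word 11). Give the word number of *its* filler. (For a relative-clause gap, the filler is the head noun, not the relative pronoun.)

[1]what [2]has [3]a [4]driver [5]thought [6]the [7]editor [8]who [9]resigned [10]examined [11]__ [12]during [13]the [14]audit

1

The marked gap is the direct object of "examined".
Its filler is the fronted wh-phrase "what", at word 1.
(The other dependency links word 7 to a gap after word 8.)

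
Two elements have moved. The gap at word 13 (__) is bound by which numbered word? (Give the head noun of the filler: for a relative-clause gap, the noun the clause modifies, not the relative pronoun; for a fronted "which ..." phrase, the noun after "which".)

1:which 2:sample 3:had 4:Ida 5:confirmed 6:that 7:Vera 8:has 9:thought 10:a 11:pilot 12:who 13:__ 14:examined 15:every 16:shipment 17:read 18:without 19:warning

The marked gap is inside the relative clause, the subject of "examined".
Its filler is the head noun "pilot" (via "who"), at word 11.
(The other dependency links word 2 to a gap after word 17.)

11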